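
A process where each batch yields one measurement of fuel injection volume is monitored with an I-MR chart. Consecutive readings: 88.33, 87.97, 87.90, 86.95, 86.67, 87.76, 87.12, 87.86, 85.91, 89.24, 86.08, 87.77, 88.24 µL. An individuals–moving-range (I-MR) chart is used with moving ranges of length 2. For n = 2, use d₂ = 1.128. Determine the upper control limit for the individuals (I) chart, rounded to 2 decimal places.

X̄ = (88.33 + 87.97 + 87.90 + 86.95 + 86.67 + 87.76 + 87.12 + 87.86 + 85.91 + 89.24 + 86.08 + 87.77 + 88.24) / 13 = 87.5231
Moving ranges: 0.36, 0.07, 0.95, 0.28, 1.09, 0.64, 0.74, 1.95, 3.33, 3.16, 1.69, 0.47; M̄R̄ = 14.7300 / 12 = 1.2275
UCL = X̄ + 3·M̄R̄/d₂ = 87.5231 + 3 × 1.2275 / 1.128 = 90.7877

90.79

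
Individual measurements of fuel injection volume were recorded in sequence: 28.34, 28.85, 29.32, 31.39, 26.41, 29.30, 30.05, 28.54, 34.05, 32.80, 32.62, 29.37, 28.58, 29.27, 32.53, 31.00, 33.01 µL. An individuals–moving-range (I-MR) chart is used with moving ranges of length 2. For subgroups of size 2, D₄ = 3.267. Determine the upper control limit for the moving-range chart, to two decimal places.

6.46

Moving ranges: 0.51, 0.47, 2.07, 4.98, 2.89, 0.75, 1.51, 5.51, 1.25, 0.18, 3.25, 0.79, 0.69, 3.26, 1.53, 2.01; M̄R̄ = 31.6500 / 16 = 1.9781
UCL_MR = D₄·M̄R̄ = 3.267 × 1.9781 = 6.4625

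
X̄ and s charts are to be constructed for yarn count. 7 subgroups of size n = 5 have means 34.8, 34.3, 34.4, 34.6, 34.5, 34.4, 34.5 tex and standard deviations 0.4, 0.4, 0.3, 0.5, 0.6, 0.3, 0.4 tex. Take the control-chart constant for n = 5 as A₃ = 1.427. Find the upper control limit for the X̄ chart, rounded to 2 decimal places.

35.09

X̄̄ = (34.8 + 34.3 + 34.4 + 34.6 + 34.5 + 34.4 + 34.5) / 7 = 34.5000
s̄ = (0.4 + 0.4 + 0.3 + 0.5 + 0.6 + 0.3 + 0.4) / 7 = 0.4143
UCL = X̄̄ + A₃·s̄ = 34.5000 + 1.427 × 0.4143 = 35.0912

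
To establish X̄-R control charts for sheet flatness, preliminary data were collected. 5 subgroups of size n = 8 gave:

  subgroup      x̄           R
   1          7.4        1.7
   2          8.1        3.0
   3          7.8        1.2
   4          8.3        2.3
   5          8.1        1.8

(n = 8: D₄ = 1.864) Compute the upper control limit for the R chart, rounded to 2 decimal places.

3.73

R̄ = (1.7 + 3.0 + 1.2 + 2.3 + 1.8) / 5 = 10.0000 / 5 = 2.0000
UCL_R = D₄·R̄ = 1.864 × 2.0000 = 3.7280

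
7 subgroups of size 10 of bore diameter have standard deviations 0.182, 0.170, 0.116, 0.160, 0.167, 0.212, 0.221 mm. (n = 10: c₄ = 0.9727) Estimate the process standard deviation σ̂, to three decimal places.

0.180

s̄ = (0.182 + 0.170 + 0.116 + 0.160 + 0.167 + 0.212 + 0.221) / 7 = 0.1754
σ̂ = s̄ / c₄ = 0.1754 / 0.9727 = 0.1804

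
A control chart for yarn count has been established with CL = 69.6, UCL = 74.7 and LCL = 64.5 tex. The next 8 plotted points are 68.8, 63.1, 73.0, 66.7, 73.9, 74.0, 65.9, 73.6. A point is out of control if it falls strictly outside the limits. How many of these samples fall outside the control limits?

1

Compare each point to [64.5, 74.7]: sample 2 = 63.1 < LCL.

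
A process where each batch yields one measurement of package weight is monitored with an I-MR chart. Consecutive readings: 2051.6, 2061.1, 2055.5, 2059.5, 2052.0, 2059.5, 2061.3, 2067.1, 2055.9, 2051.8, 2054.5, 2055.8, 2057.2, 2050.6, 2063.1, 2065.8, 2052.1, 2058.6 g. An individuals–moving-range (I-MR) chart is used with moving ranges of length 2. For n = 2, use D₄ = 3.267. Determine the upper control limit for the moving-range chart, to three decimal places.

20.063

Moving ranges: 9.5, 5.6, 4.0, 7.5, 7.5, 1.8, 5.8, 11.2, 4.1, 2.7, 1.3, 1.4, 6.6, 12.5, 2.7, 13.7, 6.5; M̄R̄ = 104.4000 / 17 = 6.1412
UCL_MR = D₄·M̄R̄ = 3.267 × 6.1412 = 20.0632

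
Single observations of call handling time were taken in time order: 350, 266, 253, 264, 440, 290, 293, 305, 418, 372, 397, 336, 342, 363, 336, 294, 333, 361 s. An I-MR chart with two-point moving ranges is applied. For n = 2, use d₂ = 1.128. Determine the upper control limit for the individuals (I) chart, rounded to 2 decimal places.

468.13

X̄ = (350 + 266 + 253 + 264 + 440 + 290 + 293 + 305 + 418 + 372 + 397 + 336 + 342 + 363 + 336 + 294 + 333 + 361) / 18 = 334.0556
Moving ranges: 84, 13, 11, 176, 150, 3, 12, 113, 46, 25, 61, 6, 21, 27, 42, 39, 28; M̄R̄ = 857.0000 / 17 = 50.4118
UCL = X̄ + 3·M̄R̄/d₂ = 334.0556 + 3 × 50.4118 / 1.128 = 468.1294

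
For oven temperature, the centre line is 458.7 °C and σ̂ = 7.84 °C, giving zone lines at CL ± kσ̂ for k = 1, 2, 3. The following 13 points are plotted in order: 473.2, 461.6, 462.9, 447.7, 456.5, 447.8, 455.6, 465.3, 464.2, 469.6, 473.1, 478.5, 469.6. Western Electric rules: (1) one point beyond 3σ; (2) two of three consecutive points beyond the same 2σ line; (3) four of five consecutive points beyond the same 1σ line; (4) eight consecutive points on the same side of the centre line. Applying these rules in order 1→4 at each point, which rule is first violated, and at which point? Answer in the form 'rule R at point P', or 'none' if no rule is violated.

rule 3 at point 13

Zone of each point (C = within 1σ̂, B = 1σ̂–2σ̂, A = 2σ̂–3σ̂, * = beyond 3σ̂; sign = side of CL): 1:+B, 2:+C, 3:+C, 4:-B, 5:-C, 6:-B, 7:-C, 8:+C, 9:+C, 10:+B, 11:+B, 12:+A, 13:+B
Rule 3 (four of five consecutive points beyond the same 1σ limit) is satisfied at point 13.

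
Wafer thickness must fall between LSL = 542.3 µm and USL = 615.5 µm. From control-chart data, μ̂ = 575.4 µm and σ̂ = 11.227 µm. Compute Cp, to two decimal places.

1.09

Cp = (USL − LSL) / (6σ̂) = (615.5 − 542.3) / (6 × 11.227) = 73.2000 / 67.3620 = 1.0867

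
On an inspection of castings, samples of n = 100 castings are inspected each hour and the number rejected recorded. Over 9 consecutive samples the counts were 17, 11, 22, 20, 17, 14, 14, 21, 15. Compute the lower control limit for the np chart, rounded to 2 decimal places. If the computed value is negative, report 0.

p̄ = Σdᵢ / (k·n) = 151 / (9 × 100) = 0.16778
LCL = np̄ − 3·√(np̄(1−p̄)) = 16.7778 − 3 × 3.7367 = 5.5677

5.57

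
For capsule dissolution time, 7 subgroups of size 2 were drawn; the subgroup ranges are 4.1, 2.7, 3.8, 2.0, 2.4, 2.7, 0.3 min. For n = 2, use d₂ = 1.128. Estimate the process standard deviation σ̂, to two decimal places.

R̄ = (4.1 + 2.7 + 3.8 + 2.0 + 2.4 + 2.7 + 0.3) / 7 = 2.5714
σ̂ = R̄ / d₂ = 2.5714 / 1.128 = 2.2796

2.28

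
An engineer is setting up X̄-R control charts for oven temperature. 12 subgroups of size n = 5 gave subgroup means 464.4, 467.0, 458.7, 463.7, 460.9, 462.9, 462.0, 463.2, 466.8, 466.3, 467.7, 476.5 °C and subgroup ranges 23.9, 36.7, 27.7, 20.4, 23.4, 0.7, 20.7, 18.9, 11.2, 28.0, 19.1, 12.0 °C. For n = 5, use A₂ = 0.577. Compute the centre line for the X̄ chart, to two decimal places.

465.01

X̄̄ = (464.4 + 467.0 + 458.7 + 463.7 + 460.9 + 462.9 + 462.0 + 463.2 + 466.8 + 466.3 + 467.7 + 476.5) / 12 = 5580.1000 / 12 = 465.0083
CL = X̄̄ = 465.0083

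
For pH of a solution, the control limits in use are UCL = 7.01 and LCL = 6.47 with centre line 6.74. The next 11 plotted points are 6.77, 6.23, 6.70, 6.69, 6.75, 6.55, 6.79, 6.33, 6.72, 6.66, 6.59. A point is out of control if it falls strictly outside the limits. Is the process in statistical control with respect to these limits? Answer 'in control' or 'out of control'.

Compare each point to [6.47, 7.01]: sample 2 = 6.23 < LCL; sample 8 = 6.33 < LCL.

out of control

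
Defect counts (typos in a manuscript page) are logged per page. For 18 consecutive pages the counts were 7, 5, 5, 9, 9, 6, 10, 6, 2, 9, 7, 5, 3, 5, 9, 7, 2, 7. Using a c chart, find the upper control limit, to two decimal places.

13.79

c̄ = (7 + 5 + 5 + 9 + 9 + 6 + 10 + 6 + 2 + 9 + 7 + 5 + 3 + 5 + 9 + 7 + 2 + 7) / 18 = 113 / 18 = 6.2778
UCL = c̄ + 3√c̄ = 6.2778 + 3 × √6.2778 = 6.2778 + 3 × 2.5055 = 13.7944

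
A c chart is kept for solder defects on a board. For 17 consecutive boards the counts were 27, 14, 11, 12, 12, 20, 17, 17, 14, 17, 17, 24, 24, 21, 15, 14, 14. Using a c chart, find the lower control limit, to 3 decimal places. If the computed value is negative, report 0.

4.668

c̄ = (27 + 14 + 11 + 12 + 12 + 20 + 17 + 17 + 14 + 17 + 17 + 24 + 24 + 21 + 15 + 14 + 14) / 17 = 290 / 17 = 17.0588
LCL = c̄ − 3√c̄ = 17.0588 − 3 × 4.1302 = 4.6681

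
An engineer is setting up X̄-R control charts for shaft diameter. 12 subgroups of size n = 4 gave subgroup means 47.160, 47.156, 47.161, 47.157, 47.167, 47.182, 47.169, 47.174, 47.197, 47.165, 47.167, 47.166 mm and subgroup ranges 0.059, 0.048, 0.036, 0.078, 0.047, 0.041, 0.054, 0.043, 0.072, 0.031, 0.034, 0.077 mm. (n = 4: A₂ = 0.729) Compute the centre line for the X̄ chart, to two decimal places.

X̄̄ = (47.160 + 47.156 + 47.161 + 47.157 + 47.167 + 47.182 + 47.169 + 47.174 + 47.197 + 47.165 + 47.167 + 47.166) / 12 = 566.0210 / 12 = 47.1684
CL = X̄̄ = 47.1684

47.17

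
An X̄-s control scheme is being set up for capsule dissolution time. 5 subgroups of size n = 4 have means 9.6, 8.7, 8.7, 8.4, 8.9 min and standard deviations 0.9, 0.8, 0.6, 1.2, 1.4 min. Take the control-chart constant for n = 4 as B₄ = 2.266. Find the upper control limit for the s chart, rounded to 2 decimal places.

2.22

s̄ = (0.9 + 0.8 + 0.6 + 1.2 + 1.4) / 5 = 0.9800
UCL_s = B₄·s̄ = 2.266 × 0.9800 = 2.2207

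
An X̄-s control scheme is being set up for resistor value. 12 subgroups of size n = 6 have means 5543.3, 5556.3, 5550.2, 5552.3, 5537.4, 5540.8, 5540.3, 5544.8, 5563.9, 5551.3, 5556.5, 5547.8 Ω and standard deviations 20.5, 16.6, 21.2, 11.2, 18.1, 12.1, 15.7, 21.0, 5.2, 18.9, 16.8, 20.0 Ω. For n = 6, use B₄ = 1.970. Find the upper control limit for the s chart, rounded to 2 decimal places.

32.39

s̄ = (20.5 + 16.6 + 21.2 + 11.2 + 18.1 + 12.1 + 15.7 + 21.0 + 5.2 + 18.9 + 16.8 + 20.0) / 12 = 16.4417
UCL_s = B₄·s̄ = 1.970 × 16.4417 = 32.3901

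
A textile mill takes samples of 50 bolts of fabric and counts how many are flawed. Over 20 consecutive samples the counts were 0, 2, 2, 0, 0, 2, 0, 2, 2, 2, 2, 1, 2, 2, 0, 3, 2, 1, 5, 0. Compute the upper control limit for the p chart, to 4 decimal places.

p̄ = Σdᵢ / (k·n) = 30 / (20 × 50) = 0.03000
UCL = p̄ + 3·√(p̄(1−p̄)/n) = 0.03000 + 3 × √(0.03000×0.97000/50) = 0.03000 + 3 × 0.02412 = 0.10237

0.1024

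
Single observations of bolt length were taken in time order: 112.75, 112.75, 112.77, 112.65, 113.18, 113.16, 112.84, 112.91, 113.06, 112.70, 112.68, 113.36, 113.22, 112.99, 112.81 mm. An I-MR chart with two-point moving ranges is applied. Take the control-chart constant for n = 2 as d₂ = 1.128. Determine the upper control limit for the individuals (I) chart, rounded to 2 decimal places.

113.46

X̄ = (112.75 + 112.75 + 112.77 + 112.65 + 113.18 + 113.16 + 112.84 + 112.91 + 113.06 + 112.70 + 112.68 + 113.36 + 113.22 + 112.99 + 112.81) / 15 = 112.9220
Moving ranges: 0.00, 0.02, 0.12, 0.53, 0.02, 0.32, 0.07, 0.15, 0.36, 0.02, 0.68, 0.14, 0.23, 0.18; M̄R̄ = 2.8400 / 14 = 0.2029
UCL = X̄ + 3·M̄R̄/d₂ = 112.9220 + 3 × 0.2029 / 1.128 = 113.4615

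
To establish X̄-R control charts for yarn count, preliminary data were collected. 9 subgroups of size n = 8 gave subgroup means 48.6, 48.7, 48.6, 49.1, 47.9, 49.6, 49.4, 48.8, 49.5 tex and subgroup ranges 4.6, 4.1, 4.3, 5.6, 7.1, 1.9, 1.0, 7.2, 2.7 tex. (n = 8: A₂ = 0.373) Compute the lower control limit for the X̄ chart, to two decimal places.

X̄̄ = (48.6 + 48.7 + 48.6 + 49.1 + 47.9 + 49.6 + 49.4 + 48.8 + 49.5) / 9 = 440.2000 / 9 = 48.9111
R̄ = (4.6 + 4.1 + 4.3 + 5.6 + 7.1 + 1.9 + 1.0 + 7.2 + 2.7) / 9 = 38.5000 / 9 = 4.2778
LCL = X̄̄ − A₂·R̄ = 48.9111 − 0.373 × 4.2778 = 47.3155

47.32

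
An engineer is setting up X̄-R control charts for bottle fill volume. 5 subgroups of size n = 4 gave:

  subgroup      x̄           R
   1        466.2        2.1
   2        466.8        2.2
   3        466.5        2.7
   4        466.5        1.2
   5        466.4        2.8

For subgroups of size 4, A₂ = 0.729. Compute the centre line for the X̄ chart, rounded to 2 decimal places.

466.48

X̄̄ = (466.2 + 466.8 + 466.5 + 466.5 + 466.4) / 5 = 2332.4000 / 5 = 466.4800
CL = X̄̄ = 466.4800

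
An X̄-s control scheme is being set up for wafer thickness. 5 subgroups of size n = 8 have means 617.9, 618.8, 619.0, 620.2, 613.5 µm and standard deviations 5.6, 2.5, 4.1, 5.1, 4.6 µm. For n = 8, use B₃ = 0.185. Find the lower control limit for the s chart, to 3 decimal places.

s̄ = (5.6 + 2.5 + 4.1 + 5.1 + 4.6) / 5 = 4.3800
LCL_s = B₃·s̄ = 0.185 × 4.3800 = 0.8103

0.810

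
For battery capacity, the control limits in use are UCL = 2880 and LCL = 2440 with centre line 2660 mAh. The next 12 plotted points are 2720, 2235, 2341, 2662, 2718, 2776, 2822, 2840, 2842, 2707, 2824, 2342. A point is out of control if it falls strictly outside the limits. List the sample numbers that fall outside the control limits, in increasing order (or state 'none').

2, 3, 12

Compare each point to [2440, 2880]: sample 2 = 2235 < LCL; sample 3 = 2341 < LCL; sample 12 = 2342 < LCL.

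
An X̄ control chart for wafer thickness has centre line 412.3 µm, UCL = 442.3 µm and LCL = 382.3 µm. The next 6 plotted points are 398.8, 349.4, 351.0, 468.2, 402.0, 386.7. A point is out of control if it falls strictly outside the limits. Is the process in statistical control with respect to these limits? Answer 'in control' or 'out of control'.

out of control

Compare each point to [382.3, 442.3]: sample 2 = 349.4 < LCL; sample 3 = 351.0 < LCL; sample 4 = 468.2 > UCL.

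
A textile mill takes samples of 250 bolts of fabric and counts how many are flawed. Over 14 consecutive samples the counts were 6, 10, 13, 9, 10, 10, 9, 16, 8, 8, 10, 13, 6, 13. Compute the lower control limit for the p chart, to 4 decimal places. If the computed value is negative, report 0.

0.0030

p̄ = Σdᵢ / (k·n) = 141 / (14 × 250) = 0.04029
LCL = p̄ − 3·√(p̄(1−p̄)/n) = 0.04029 − 3 × 0.01244 = 0.00298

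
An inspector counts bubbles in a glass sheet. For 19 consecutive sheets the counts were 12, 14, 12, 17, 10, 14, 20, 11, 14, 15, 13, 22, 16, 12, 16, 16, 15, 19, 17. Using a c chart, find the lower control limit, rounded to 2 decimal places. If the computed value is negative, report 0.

c̄ = (12 + 14 + 12 + 17 + 10 + 14 + 20 + 11 + 14 + 15 + 13 + 22 + 16 + 12 + 16 + 16 + 15 + 19 + 17) / 19 = 285 / 19 = 15.0000
LCL = c̄ − 3√c̄ = 15.0000 − 3 × 3.8730 = 3.3810

3.38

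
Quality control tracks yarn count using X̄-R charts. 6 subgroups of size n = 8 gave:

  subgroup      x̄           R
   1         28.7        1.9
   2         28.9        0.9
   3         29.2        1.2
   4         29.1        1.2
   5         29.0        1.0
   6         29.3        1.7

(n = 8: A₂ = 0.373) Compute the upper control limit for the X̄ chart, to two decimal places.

29.52

X̄̄ = (28.7 + 28.9 + 29.2 + 29.1 + 29.0 + 29.3) / 6 = 174.2000 / 6 = 29.0333
R̄ = (1.9 + 0.9 + 1.2 + 1.2 + 1.0 + 1.7) / 6 = 7.9000 / 6 = 1.3167
UCL = X̄̄ + A₂·R̄ = 29.0333 + 0.373 × 1.3167 = 29.5244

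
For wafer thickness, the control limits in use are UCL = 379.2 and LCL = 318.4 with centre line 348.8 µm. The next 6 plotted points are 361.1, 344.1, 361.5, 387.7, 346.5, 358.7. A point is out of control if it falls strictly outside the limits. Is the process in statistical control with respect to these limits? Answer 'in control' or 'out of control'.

Compare each point to [318.4, 379.2]: sample 4 = 387.7 > UCL.

out of control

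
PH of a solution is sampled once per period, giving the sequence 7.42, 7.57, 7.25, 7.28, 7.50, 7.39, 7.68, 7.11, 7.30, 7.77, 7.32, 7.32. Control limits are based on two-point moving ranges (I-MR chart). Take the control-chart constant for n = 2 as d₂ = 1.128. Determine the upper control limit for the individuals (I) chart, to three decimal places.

8.086

X̄ = (7.42 + 7.57 + 7.25 + 7.28 + 7.50 + 7.39 + 7.68 + 7.11 + 7.30 + 7.77 + 7.32 + 7.32) / 12 = 7.4092
Moving ranges: 0.15, 0.32, 0.03, 0.22, 0.11, 0.29, 0.57, 0.19, 0.47, 0.45, 0.00; M̄R̄ = 2.8000 / 11 = 0.2545
UCL = X̄ + 3·M̄R̄/d₂ = 7.4092 + 3 × 0.2545 / 1.128 = 8.0861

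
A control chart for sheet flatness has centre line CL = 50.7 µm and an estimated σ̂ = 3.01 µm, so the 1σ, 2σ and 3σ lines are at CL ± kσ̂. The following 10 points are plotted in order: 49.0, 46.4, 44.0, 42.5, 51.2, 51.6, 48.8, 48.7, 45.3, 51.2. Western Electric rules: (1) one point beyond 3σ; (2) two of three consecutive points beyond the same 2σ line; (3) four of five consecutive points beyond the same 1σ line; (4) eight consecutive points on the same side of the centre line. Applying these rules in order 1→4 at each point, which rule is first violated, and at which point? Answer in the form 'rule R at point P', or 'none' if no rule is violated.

rule 2 at point 4

Zone of each point (C = within 1σ̂, B = 1σ̂–2σ̂, A = 2σ̂–3σ̂, * = beyond 3σ̂; sign = side of CL): 1:-C, 2:-B, 3:-A, 4:-A, 5:+C, 6:+C, 7:-C, 8:-C, 9:-B, 10:+C
Rule 2 (two of three consecutive points beyond the same 2σ limit) is satisfied at point 4.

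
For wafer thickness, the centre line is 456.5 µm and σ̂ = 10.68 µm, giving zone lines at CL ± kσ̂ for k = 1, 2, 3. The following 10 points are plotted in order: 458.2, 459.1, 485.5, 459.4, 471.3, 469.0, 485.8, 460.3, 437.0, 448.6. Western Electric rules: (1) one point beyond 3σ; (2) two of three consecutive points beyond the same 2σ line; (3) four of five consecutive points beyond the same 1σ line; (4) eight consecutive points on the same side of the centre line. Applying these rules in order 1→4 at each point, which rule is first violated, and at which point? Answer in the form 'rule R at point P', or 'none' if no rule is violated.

Zone of each point (C = within 1σ̂, B = 1σ̂–2σ̂, A = 2σ̂–3σ̂, * = beyond 3σ̂; sign = side of CL): 1:+C, 2:+C, 3:+A, 4:+C, 5:+B, 6:+B, 7:+A, 8:+C, 9:-B, 10:-C
Rule 3 (four of five consecutive points beyond the same 1σ limit) is satisfied at point 7.

rule 3 at point 7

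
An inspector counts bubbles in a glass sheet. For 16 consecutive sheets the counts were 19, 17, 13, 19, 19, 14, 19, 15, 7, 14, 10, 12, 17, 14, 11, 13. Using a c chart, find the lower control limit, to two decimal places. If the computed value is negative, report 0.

c̄ = (19 + 17 + 13 + 19 + 19 + 14 + 19 + 15 + 7 + 14 + 10 + 12 + 17 + 14 + 11 + 13) / 16 = 233 / 16 = 14.5625
LCL = c̄ − 3√c̄ = 14.5625 − 3 × 3.8161 = 3.1142

3.11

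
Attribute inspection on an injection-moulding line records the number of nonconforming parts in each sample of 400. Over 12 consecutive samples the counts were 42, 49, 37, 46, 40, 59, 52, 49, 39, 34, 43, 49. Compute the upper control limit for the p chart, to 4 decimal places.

0.1597

p̄ = Σdᵢ / (k·n) = 539 / (12 × 400) = 0.11229
UCL = p̄ + 3·√(p̄(1−p̄)/n) = 0.11229 + 3 × √(0.11229×0.88771/400) = 0.11229 + 3 × 0.01579 = 0.15965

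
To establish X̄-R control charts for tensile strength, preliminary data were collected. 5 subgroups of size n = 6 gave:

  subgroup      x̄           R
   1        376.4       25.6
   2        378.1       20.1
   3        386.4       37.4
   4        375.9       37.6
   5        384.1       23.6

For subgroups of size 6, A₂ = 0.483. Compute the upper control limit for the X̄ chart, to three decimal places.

394.119

X̄̄ = (376.4 + 378.1 + 386.4 + 375.9 + 384.1) / 5 = 1900.9000 / 5 = 380.1800
R̄ = (25.6 + 20.1 + 37.4 + 37.6 + 23.6) / 5 = 144.3000 / 5 = 28.8600
UCL = X̄̄ + A₂·R̄ = 380.1800 + 0.483 × 28.8600 = 394.1194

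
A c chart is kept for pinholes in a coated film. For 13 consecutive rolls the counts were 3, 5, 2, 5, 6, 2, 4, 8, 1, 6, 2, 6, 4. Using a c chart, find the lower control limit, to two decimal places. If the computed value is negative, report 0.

c̄ = (3 + 5 + 2 + 5 + 6 + 2 + 4 + 8 + 1 + 6 + 2 + 6 + 4) / 13 = 54 / 13 = 4.1538
LCL = c̄ − 3√c̄ = 4.1538 − 3 × 2.0381 = -1.9604 → 0 (cannot be negative)

0.00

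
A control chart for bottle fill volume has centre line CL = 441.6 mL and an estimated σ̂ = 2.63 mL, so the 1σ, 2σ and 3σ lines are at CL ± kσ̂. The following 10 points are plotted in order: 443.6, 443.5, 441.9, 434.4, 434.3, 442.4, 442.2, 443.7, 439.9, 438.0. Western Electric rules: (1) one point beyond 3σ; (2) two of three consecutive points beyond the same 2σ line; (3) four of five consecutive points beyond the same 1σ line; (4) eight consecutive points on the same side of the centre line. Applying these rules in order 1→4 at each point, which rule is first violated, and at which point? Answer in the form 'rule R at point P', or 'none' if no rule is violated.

rule 2 at point 5

Zone of each point (C = within 1σ̂, B = 1σ̂–2σ̂, A = 2σ̂–3σ̂, * = beyond 3σ̂; sign = side of CL): 1:+C, 2:+C, 3:+C, 4:-A, 5:-A, 6:+C, 7:+C, 8:+C, 9:-C, 10:-B
Rule 2 (two of three consecutive points beyond the same 2σ limit) is satisfied at point 5.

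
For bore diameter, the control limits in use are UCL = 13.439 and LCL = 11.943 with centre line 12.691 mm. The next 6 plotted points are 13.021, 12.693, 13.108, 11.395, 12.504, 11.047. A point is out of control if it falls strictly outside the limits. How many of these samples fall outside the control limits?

Compare each point to [11.943, 13.439]: sample 4 = 11.395 < LCL; sample 6 = 11.047 < LCL.

2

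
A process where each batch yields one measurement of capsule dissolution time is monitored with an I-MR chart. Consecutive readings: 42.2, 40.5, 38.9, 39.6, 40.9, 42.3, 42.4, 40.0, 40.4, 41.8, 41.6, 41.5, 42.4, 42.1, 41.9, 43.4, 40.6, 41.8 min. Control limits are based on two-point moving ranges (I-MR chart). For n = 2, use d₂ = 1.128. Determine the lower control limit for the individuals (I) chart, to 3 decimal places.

X̄ = (42.2 + 40.5 + 38.9 + 39.6 + 40.9 + 42.3 + 42.4 + 40.0 + 40.4 + 41.8 + 41.6 + 41.5 + 42.4 + 42.1 + 41.9 + 43.4 + 40.6 + 41.8) / 18 = 41.3500
Moving ranges: 1.7, 1.6, 0.7, 1.3, 1.4, 0.1, 2.4, 0.4, 1.4, 0.2, 0.1, 0.9, 0.3, 0.2, 1.5, 2.8, 1.2; M̄R̄ = 18.2000 / 17 = 1.0706
LCL = X̄ − 3·M̄R̄/d₂ = 41.3500 − 3 × 1.0706 / 1.128 = 38.5027

38.503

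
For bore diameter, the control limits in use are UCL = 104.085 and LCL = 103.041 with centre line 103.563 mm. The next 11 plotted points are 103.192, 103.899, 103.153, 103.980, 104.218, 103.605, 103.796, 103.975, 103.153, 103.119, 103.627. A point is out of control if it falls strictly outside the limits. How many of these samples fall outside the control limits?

1

Compare each point to [103.041, 104.085]: sample 5 = 104.218 > UCL.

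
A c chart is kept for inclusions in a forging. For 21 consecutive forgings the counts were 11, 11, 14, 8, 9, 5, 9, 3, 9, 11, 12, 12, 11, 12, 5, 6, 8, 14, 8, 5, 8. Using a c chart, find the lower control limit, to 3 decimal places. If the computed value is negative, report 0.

0.048

c̄ = (11 + 11 + 14 + 8 + 9 + 5 + 9 + 3 + 9 + 11 + 12 + 12 + 11 + 12 + 5 + 6 + 8 + 14 + 8 + 5 + 8) / 21 = 191 / 21 = 9.0952
LCL = c̄ − 3√c̄ = 9.0952 − 3 × 3.0158 = 0.0477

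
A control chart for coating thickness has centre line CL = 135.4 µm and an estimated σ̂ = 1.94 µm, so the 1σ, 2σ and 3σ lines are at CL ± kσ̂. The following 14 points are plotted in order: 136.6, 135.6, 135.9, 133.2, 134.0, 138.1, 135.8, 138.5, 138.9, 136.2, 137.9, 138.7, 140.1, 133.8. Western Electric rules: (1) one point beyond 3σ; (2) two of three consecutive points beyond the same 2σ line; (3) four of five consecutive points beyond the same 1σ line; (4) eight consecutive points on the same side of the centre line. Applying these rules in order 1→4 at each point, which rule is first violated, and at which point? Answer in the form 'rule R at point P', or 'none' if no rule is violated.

rule 3 at point 12

Zone of each point (C = within 1σ̂, B = 1σ̂–2σ̂, A = 2σ̂–3σ̂, * = beyond 3σ̂; sign = side of CL): 1:+C, 2:+C, 3:+C, 4:-B, 5:-C, 6:+B, 7:+C, 8:+B, 9:+B, 10:+C, 11:+B, 12:+B, 13:+A, 14:-C
Rule 3 (four of five consecutive points beyond the same 1σ limit) is satisfied at point 12.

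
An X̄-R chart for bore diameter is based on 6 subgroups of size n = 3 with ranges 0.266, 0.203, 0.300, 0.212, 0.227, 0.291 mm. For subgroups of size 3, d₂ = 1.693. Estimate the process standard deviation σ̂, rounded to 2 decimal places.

0.15

R̄ = (0.266 + 0.203 + 0.300 + 0.212 + 0.227 + 0.291) / 6 = 0.2498
σ̂ = R̄ / d₂ = 0.2498 / 1.693 = 0.1476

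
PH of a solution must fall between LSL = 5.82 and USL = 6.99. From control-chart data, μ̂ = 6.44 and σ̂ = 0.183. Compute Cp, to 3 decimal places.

1.066

Cp = (USL − LSL) / (6σ̂) = (6.99 − 5.82) / (6 × 0.183) = 1.1700 / 1.0980 = 1.0656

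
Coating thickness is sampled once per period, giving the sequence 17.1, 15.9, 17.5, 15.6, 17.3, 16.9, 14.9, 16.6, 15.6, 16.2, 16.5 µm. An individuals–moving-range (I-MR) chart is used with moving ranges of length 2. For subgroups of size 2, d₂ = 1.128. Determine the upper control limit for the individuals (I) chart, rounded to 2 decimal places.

X̄ = (17.1 + 15.9 + 17.5 + 15.6 + 17.3 + 16.9 + 14.9 + 16.6 + 15.6 + 16.2 + 16.5) / 11 = 16.3727
Moving ranges: 1.2, 1.6, 1.9, 1.7, 0.4, 2.0, 1.7, 1.0, 0.6, 0.3; M̄R̄ = 12.4000 / 10 = 1.2400
UCL = X̄ + 3·M̄R̄/d₂ = 16.3727 + 3 × 1.2400 / 1.128 = 19.6706

19.67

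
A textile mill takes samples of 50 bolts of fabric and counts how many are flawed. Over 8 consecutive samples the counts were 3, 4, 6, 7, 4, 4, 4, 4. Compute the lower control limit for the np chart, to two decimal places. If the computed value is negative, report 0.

0.00

p̄ = Σdᵢ / (k·n) = 36 / (8 × 50) = 0.09000
LCL = np̄ − 3·√(np̄(1−p̄)) = 4.5000 − 3 × 2.0236 = -1.5708 → 0 (negative, so LCL = 0)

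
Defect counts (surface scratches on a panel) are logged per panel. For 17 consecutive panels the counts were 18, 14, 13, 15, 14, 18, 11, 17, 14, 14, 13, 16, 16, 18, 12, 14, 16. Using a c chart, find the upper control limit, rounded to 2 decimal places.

c̄ = (18 + 14 + 13 + 15 + 14 + 18 + 11 + 17 + 14 + 14 + 13 + 16 + 16 + 18 + 12 + 14 + 16) / 17 = 253 / 17 = 14.8824
UCL = c̄ + 3√c̄ = 14.8824 + 3 × √14.8824 = 14.8824 + 3 × 3.8578 = 26.4556

26.46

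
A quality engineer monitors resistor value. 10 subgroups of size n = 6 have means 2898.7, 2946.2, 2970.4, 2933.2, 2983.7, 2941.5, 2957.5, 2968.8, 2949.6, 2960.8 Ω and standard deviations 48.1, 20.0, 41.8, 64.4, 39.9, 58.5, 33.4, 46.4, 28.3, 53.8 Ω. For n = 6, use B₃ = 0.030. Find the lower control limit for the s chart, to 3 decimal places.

1.304

s̄ = (48.1 + 20.0 + 41.8 + 64.4 + 39.9 + 58.5 + 33.4 + 46.4 + 28.3 + 53.8) / 10 = 43.4600
LCL_s = B₃·s̄ = 0.030 × 43.4600 = 1.3038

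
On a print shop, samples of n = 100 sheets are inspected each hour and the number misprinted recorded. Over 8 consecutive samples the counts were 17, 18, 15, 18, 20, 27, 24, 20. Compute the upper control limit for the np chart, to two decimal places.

31.85

p̄ = Σdᵢ / (k·n) = 159 / (8 × 100) = 0.19875
UCL = np̄ + 3·√(np̄(1−p̄)) = 19.8750 + 3 × √(19.8750×0.80125) = 19.8750 + 3 × 3.9906 = 31.8468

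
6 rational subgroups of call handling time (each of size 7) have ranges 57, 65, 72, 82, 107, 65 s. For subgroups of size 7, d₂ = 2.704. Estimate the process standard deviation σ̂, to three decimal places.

R̄ = (57 + 65 + 72 + 82 + 107 + 65) / 6 = 74.6667
σ̂ = R̄ / d₂ = 74.6667 / 2.704 = 27.6134

27.613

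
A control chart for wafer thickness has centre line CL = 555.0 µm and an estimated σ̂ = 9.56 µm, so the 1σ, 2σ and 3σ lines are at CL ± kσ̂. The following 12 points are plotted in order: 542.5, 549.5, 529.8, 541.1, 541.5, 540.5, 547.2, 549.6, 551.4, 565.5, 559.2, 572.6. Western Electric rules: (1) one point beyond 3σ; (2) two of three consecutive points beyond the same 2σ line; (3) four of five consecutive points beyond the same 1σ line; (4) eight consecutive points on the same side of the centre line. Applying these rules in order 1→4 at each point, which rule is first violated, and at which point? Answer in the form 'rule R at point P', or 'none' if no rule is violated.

rule 3 at point 5

Zone of each point (C = within 1σ̂, B = 1σ̂–2σ̂, A = 2σ̂–3σ̂, * = beyond 3σ̂; sign = side of CL): 1:-B, 2:-C, 3:-A, 4:-B, 5:-B, 6:-B, 7:-C, 8:-C, 9:-C, 10:+B, 11:+C, 12:+B
Rule 3 (four of five consecutive points beyond the same 1σ limit) is satisfied at point 5.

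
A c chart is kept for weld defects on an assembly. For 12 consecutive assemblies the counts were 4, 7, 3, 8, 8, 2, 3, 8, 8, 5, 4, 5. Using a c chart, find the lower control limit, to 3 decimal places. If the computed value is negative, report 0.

c̄ = (4 + 7 + 3 + 8 + 8 + 2 + 3 + 8 + 8 + 5 + 4 + 5) / 12 = 65 / 12 = 5.4167
LCL = c̄ − 3√c̄ = 5.4167 − 3 × 2.3274 = -1.5655 → 0 (cannot be negative)

0.000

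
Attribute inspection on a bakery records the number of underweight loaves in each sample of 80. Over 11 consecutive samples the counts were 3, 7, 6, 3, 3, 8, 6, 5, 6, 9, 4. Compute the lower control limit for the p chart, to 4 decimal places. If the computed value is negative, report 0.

0.0000

p̄ = Σdᵢ / (k·n) = 60 / (11 × 80) = 0.06818
LCL = p̄ − 3·√(p̄(1−p̄)/n) = 0.06818 − 3 × 0.02818 = -0.01636 → 0 (negative, so LCL = 0)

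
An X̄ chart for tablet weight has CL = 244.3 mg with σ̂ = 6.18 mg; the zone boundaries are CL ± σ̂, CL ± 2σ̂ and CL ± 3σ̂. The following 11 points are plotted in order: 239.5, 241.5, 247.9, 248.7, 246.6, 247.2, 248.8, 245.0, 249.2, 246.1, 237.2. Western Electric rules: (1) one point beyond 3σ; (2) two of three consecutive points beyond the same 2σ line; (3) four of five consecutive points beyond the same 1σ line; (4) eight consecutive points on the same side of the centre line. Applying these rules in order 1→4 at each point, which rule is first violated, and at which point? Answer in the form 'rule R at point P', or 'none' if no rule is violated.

rule 4 at point 10

Zone of each point (C = within 1σ̂, B = 1σ̂–2σ̂, A = 2σ̂–3σ̂, * = beyond 3σ̂; sign = side of CL): 1:-C, 2:-C, 3:+C, 4:+C, 5:+C, 6:+C, 7:+C, 8:+C, 9:+C, 10:+C, 11:-B
Rule 4 (eight consecutive points on the same side of the centre line) is satisfied at point 10.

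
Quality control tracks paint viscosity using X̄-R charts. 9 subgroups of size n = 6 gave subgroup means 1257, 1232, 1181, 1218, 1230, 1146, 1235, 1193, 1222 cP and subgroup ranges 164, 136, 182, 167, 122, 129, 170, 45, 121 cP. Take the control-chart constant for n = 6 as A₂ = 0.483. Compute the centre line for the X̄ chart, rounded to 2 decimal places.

1212.67

X̄̄ = (1257 + 1232 + 1181 + 1218 + 1230 + 1146 + 1235 + 1193 + 1222) / 9 = 10914.0000 / 9 = 1212.6667
CL = X̄̄ = 1212.6667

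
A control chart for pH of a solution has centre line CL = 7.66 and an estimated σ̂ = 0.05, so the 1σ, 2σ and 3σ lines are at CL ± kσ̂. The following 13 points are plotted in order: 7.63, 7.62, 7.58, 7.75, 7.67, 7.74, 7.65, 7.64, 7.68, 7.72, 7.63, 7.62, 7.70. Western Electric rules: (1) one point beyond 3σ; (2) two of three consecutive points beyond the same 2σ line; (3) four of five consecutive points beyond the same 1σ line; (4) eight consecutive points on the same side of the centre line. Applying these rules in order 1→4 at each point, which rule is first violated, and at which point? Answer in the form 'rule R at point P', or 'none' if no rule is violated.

Zone of each point (C = within 1σ̂, B = 1σ̂–2σ̂, A = 2σ̂–3σ̂, * = beyond 3σ̂; sign = side of CL): 1:-C, 2:-C, 3:-B, 4:+B, 5:+C, 6:+B, 7:-C, 8:-C, 9:+C, 10:+B, 11:-C, 12:-C, 13:+C
No rule fires across all 13 points.

none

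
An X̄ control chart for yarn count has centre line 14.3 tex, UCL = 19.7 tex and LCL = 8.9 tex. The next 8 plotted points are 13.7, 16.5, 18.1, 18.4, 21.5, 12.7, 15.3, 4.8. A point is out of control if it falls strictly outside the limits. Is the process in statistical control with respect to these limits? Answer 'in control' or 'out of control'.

Compare each point to [8.9, 19.7]: sample 5 = 21.5 > UCL; sample 8 = 4.8 < LCL.

out of control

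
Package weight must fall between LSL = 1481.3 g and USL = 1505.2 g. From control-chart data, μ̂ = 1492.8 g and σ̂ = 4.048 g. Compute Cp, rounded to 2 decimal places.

0.98

Cp = (USL − LSL) / (6σ̂) = (1505.2 − 1481.3) / (6 × 4.048) = 23.9000 / 24.2880 = 0.9840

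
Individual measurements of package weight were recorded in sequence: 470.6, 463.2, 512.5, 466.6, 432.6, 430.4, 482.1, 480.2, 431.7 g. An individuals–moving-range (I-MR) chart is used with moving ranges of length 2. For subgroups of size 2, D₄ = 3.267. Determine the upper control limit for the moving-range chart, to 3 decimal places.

Moving ranges: 7.4, 49.3, 45.9, 34.0, 2.2, 51.7, 1.9, 48.5; M̄R̄ = 240.9000 / 8 = 30.1125
UCL_MR = D₄·M̄R̄ = 3.267 × 30.1125 = 98.3775

98.378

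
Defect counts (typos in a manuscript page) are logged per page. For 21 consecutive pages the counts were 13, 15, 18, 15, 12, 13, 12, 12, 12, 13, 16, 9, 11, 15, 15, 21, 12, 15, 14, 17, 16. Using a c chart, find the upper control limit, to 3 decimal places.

25.358

c̄ = (13 + 15 + 18 + 15 + 12 + 13 + 12 + 12 + 12 + 13 + 16 + 9 + 11 + 15 + 15 + 21 + 12 + 15 + 14 + 17 + 16) / 21 = 296 / 21 = 14.0952
UCL = c̄ + 3√c̄ = 14.0952 + 3 × √14.0952 = 14.0952 + 3 × 3.7544 = 25.3583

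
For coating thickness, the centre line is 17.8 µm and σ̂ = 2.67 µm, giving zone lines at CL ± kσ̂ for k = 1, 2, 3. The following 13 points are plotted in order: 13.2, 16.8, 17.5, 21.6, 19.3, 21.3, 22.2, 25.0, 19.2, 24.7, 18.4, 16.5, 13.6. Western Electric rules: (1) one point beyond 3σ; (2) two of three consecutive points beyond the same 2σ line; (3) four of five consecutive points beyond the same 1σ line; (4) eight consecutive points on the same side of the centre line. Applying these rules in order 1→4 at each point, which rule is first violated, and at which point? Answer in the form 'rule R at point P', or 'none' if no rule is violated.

Zone of each point (C = within 1σ̂, B = 1σ̂–2σ̂, A = 2σ̂–3σ̂, * = beyond 3σ̂; sign = side of CL): 1:-B, 2:-C, 3:-C, 4:+B, 5:+C, 6:+B, 7:+B, 8:+A, 9:+C, 10:+A, 11:+C, 12:-C, 13:-B
Rule 3 (four of five consecutive points beyond the same 1σ limit) is satisfied at point 8.

rule 3 at point 8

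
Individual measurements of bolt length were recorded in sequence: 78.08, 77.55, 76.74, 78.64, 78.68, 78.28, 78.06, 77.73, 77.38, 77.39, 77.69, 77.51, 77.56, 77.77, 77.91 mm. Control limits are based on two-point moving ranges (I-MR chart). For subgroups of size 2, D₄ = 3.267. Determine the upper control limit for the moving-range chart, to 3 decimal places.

1.276

Moving ranges: 0.53, 0.81, 1.90, 0.04, 0.40, 0.22, 0.33, 0.35, 0.01, 0.30, 0.18, 0.05, 0.21, 0.14; M̄R̄ = 5.4700 / 14 = 0.3907
UCL_MR = D₄·M̄R̄ = 3.267 × 0.3907 = 1.2765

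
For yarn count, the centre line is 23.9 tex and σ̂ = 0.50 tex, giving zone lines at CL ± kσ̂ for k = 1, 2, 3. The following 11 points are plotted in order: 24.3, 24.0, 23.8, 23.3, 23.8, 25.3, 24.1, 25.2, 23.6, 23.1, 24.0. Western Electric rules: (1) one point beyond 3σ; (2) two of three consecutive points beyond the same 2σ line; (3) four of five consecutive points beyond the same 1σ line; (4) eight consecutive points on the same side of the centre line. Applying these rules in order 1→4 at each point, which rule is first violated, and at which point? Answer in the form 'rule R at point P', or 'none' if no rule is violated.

rule 2 at point 8

Zone of each point (C = within 1σ̂, B = 1σ̂–2σ̂, A = 2σ̂–3σ̂, * = beyond 3σ̂; sign = side of CL): 1:+C, 2:+C, 3:-C, 4:-B, 5:-C, 6:+A, 7:+C, 8:+A, 9:-C, 10:-B, 11:+C
Rule 2 (two of three consecutive points beyond the same 2σ limit) is satisfied at point 8.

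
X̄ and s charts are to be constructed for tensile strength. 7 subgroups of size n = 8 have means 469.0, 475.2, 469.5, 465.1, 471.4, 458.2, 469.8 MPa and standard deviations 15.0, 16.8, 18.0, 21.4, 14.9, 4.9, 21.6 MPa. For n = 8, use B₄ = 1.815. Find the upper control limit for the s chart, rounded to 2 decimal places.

29.20

s̄ = (15.0 + 16.8 + 18.0 + 21.4 + 14.9 + 4.9 + 21.6) / 7 = 16.0857
UCL_s = B₄·s̄ = 1.815 × 16.0857 = 29.1956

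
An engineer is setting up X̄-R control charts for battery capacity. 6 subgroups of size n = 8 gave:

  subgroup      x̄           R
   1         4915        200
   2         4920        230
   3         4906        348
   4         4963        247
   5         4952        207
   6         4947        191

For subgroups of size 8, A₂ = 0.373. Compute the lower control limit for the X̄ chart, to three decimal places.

4845.370

X̄̄ = (4915 + 4920 + 4906 + 4963 + 4952 + 4947) / 6 = 29603.0000 / 6 = 4933.8333
R̄ = (200 + 230 + 348 + 247 + 207 + 191) / 6 = 1423.0000 / 6 = 237.1667
LCL = X̄̄ − A₂·R̄ = 4933.8333 − 0.373 × 237.1667 = 4845.3702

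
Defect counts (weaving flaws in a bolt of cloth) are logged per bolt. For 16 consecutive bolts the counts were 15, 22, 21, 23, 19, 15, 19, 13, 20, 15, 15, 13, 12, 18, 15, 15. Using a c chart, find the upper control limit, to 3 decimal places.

29.199

c̄ = (15 + 22 + 21 + 23 + 19 + 15 + 19 + 13 + 20 + 15 + 15 + 13 + 12 + 18 + 15 + 15) / 16 = 270 / 16 = 16.8750
UCL = c̄ + 3√c̄ = 16.8750 + 3 × √16.8750 = 16.8750 + 3 × 4.1079 = 29.1988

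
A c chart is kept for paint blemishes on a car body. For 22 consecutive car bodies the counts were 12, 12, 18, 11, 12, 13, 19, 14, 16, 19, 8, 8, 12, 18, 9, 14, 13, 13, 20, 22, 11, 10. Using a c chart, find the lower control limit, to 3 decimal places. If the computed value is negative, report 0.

c̄ = (12 + 12 + 18 + 11 + 12 + 13 + 19 + 14 + 16 + 19 + 8 + 8 + 12 + 18 + 9 + 14 + 13 + 13 + 20 + 22 + 11 + 10) / 22 = 304 / 22 = 13.8182
LCL = c̄ − 3√c̄ = 13.8182 − 3 × 3.7173 = 2.6663

2.666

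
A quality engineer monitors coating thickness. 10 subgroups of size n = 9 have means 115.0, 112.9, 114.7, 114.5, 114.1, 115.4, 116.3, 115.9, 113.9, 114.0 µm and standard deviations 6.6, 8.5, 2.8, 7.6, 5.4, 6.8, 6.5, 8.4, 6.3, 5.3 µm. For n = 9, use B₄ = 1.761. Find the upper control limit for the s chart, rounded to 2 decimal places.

11.31

s̄ = (6.6 + 8.5 + 2.8 + 7.6 + 5.4 + 6.8 + 6.5 + 8.4 + 6.3 + 5.3) / 10 = 6.4200
UCL_s = B₄·s̄ = 1.761 × 6.4200 = 11.3056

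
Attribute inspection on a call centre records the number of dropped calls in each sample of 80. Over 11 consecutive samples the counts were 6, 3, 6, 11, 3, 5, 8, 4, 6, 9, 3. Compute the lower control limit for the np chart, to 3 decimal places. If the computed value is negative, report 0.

0.000

p̄ = Σdᵢ / (k·n) = 64 / (11 × 80) = 0.07273
LCL = np̄ − 3·√(np̄(1−p̄)) = 5.8182 − 3 × 2.3227 = -1.1500 → 0 (negative, so LCL = 0)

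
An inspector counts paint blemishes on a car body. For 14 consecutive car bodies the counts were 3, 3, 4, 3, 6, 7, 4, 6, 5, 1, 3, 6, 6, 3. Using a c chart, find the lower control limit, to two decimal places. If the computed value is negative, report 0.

c̄ = (3 + 3 + 4 + 3 + 6 + 7 + 4 + 6 + 5 + 1 + 3 + 6 + 6 + 3) / 14 = 60 / 14 = 4.2857
LCL = c̄ − 3√c̄ = 4.2857 − 3 × 2.0702 = -1.9249 → 0 (cannot be negative)

0.00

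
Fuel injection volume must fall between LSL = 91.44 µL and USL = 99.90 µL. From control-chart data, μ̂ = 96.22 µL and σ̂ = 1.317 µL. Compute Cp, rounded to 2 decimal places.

Cp = (USL − LSL) / (6σ̂) = (99.90 − 91.44) / (6 × 1.317) = 8.4600 / 7.9020 = 1.0706

1.07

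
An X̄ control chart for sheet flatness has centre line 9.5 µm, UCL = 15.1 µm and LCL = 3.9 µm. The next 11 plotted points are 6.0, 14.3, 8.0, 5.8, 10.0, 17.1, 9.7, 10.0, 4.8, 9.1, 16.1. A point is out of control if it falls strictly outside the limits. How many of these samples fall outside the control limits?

2

Compare each point to [3.9, 15.1]: sample 6 = 17.1 > UCL; sample 11 = 16.1 > UCL.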